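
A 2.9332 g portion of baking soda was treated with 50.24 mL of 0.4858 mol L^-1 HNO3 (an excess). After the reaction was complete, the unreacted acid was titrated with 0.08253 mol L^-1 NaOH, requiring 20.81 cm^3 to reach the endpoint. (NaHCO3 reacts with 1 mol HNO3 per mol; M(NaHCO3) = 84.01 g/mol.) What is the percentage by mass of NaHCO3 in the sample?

Total n(HNO3) added = 0.4858 x 0.05024 = 0.02441 mol.
n(NaOH) used = 0.08253 x 0.02081 = 0.001717 mol, which equals the excess n(HNO3).
So n(HNO3) consumed by the sample = 0.02441 - 0.001717 = 0.02269 mol.
n(NaHCO3) = 0.02269 / 1 = 0.02269 mol.
mass NaHCO3 = 0.02269 x 84.01 = 1.906 g, so %NaHCO3 = 1.906/2.9332 x 100 = 65.0%.

65.0%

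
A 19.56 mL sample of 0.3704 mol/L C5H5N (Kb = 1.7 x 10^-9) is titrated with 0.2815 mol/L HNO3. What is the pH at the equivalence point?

3.01

n(C5H5N) = 0.3704 x 0.01956 = 0.007245 mol; V(HNO3) at equivalence = 0.007245/0.2815 = 0.02574 L.
At equivalence the base is fully converted to C5H5NH+; total volume = 0.04530 L, so [C5H5NH+] = 0.007245/0.04530 = 0.1599 M.
Ka(C5H5NH+) = Kw/Kb = 1.0e-14 / 1.7 x 10^-9 = 5.88e-6.
[H^+] = sqrt(Ka x [C5H5NH+]) = sqrt(5.88e-6 x 0.1599) = 0.000970 M.
pH = -log(0.000970) = 3.01.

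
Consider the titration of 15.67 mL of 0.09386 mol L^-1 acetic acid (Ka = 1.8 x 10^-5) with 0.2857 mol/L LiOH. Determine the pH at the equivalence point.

n(CH3COOH) = 0.09386 x 0.01567 = 0.001471 mol; V(LiOH) at equivalence = 0.001471/0.2857 = 0.005148 L.
At equivalence all the acid is converted to CH3COO-; total volume = 0.01567 + 0.005148 = 0.02082 L, so [CH3COO-] = 0.001471/0.02082 = 0.07065 M.
Kb = Kw/Ka = 1.0e-14 / 1.8 x 10^-5 = 5.56e-10.
[OH^-] = sqrt(Kb x [CH3COO-]) = sqrt(5.56e-10 x 0.07065) = 6.26e-6 M.
pOH = 5.20, so pH = 14.00 - 5.20 = 8.80.

8.80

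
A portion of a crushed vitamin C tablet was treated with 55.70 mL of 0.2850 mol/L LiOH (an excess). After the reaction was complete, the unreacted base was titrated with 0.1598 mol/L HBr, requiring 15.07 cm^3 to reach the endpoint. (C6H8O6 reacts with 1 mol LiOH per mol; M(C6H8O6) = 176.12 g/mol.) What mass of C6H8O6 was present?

2.37 g

Total n(LiOH) added = 0.2850 x 0.05570 = 0.01587 mol.
n(HBr) used = 0.1598 x 0.01507 = 0.002408 mol, which equals the excess n(LiOH).
So n(LiOH) consumed by the sample = 0.01587 - 0.002408 = 0.01347 mol.
n(C6H8O6) = 0.01347 / 1 = 0.01347 mol.
mass = 0.01347 mol x 176.12 g/mol = 2.37 g.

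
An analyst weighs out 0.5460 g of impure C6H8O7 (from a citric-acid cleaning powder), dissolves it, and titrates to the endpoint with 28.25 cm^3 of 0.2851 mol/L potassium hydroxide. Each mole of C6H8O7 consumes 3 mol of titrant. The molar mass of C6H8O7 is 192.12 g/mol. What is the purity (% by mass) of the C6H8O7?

n(KOH) = 0.2851 x 0.02825 = 0.008054 mol.
n(C6H8O7) = 0.008054 / 3 = 0.002685 mol.
mass of C6H8O7 = 0.002685 x 192.12 = 0.5158 g.
% purity = 0.5158 / 0.5460 x 100 = 94.5%.

94.5%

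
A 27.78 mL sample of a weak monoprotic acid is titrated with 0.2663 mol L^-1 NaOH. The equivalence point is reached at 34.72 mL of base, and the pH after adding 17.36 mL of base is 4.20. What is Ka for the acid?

6.3 x 10^-5

17.36 mL is half of the equivalence volume, so this is the half-equivalence point where [HA] = [A^-].
At half-equivalence pH = pKa, so pKa = 4.20.
Ka = 10^(-4.20) = 6.3 x 10^-5.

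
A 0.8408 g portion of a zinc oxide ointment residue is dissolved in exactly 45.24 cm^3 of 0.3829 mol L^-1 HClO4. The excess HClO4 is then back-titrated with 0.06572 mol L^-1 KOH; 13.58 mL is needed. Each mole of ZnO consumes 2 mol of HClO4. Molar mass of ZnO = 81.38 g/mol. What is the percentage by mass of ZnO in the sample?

Total n(HClO4) added = 0.3829 x 0.04524 = 0.01732 mol.
n(KOH) used = 0.06572 x 0.01358 = 0.0008925 mol, which equals the excess n(HClO4).
So n(HClO4) consumed by the sample = 0.01732 - 0.0008925 = 0.01643 mol.
n(ZnO) = 0.01643 / 2 = 0.008215 mol.
mass ZnO = 0.008215 x 81.38 = 0.6685 g, so %ZnO = 0.6685/0.8408 x 100 = 79.5%.

79.5%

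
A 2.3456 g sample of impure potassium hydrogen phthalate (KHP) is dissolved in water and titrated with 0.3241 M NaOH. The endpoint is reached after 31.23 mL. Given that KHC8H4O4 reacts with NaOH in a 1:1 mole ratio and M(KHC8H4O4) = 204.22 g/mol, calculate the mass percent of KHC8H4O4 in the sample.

n(NaOH) = 0.3241 x 0.03123 = 0.01012 mol.
n(KHC8H4O4) = 0.01012 / 1 = 0.01012 mol.
mass of KHC8H4O4 = 0.01012 x 204.22 = 2.067 g.
% purity = 2.067 / 2.3456 x 100 = 88.1%.

88.1%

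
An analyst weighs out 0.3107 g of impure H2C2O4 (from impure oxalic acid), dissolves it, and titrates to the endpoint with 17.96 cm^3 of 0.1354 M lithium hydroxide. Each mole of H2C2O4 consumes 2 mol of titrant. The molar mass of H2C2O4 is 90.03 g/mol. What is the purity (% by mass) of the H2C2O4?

n(LiOH) = 0.1354 x 0.01796 = 0.002432 mol.
n(H2C2O4) = 0.002432 / 2 = 0.001216 mol.
mass of H2C2O4 = 0.001216 x 90.03 = 0.1095 g.
% purity = 0.1095 / 0.3107 x 100 = 35.2%.

35.2%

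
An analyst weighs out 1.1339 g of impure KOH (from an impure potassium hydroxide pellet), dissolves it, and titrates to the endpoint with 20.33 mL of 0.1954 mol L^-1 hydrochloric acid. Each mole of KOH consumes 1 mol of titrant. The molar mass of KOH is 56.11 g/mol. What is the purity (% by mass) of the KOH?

19.7%

n(HCl) = 0.1954 x 0.02033 = 0.003972 mol.
n(KOH) = 0.003972 / 1 = 0.003972 mol.
mass of KOH = 0.003972 x 56.11 = 0.2229 g.
% purity = 0.2229 / 1.1339 x 100 = 19.7%.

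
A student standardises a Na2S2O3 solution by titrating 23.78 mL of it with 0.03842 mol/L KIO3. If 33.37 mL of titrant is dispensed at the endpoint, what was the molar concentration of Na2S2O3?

0.323 M

n(KIO3) = 0.03842 x 0.03337 = 0.001282 mol.
From the balanced equation, 1 mol KIO3 reacts with 6 mol Na2S2O3, so n(Na2S2O3) = 0.001282 x 6/1 = 0.007692 mol.
[Na2S2O3] = 0.007692 / 0.02378 L = 0.323 M.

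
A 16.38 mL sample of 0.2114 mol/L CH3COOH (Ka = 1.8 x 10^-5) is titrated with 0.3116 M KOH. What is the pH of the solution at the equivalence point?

n(CH3COOH) = 0.2114 x 0.01638 = 0.003463 mol; V(KOH) at equivalence = 0.003463/0.3116 = 0.01111 L.
At equivalence all the acid is converted to CH3COO-; total volume = 0.01638 + 0.01111 = 0.02749 L, so [CH3COO-] = 0.003463/0.02749 = 0.1260 M.
Kb = Kw/Ka = 1.0e-14 / 1.8 x 10^-5 = 5.56e-10.
[OH^-] = sqrt(Kb x [CH3COO-]) = sqrt(5.56e-10 x 0.1260) = 8.36e-6 M.
pOH = 5.08, so pH = 14.00 - 5.08 = 8.92.

8.92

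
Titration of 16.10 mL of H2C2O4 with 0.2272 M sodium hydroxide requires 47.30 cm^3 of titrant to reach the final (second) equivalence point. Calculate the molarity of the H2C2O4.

0.334 M

n(NaOH) = 0.2272 x 0.04730 = 0.01075 mol.
At the final (second) equivalence point, 2 mol OH^- react per mol H2C2O4, so n(H2C2O4) = 0.01075 / 2 = 0.005373 mol.
[H2C2O4] = 0.005373 / 0.01610 L = 0.334 M.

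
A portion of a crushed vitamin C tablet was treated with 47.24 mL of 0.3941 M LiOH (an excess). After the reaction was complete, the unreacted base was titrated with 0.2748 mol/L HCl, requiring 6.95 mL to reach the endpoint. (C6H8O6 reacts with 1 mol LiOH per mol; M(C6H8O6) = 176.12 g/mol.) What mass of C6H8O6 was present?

2.94 g

Total n(LiOH) added = 0.3941 x 0.04724 = 0.01862 mol.
n(HCl) used = 0.2748 x 0.006950 = 0.001910 mol, which equals the excess n(LiOH).
So n(LiOH) consumed by the sample = 0.01862 - 0.001910 = 0.01671 mol.
n(C6H8O6) = 0.01671 / 1 = 0.01671 mol.
mass = 0.01671 mol x 176.12 g/mol = 2.94 g.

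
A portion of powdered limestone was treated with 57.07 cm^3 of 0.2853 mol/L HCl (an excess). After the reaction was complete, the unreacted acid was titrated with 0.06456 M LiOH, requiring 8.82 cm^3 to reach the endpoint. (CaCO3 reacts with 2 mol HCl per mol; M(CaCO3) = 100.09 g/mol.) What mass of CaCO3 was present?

0.786 g

Total n(HCl) added = 0.2853 x 0.05707 = 0.01628 mol.
n(LiOH) used = 0.06456 x 0.008820 = 0.0005694 mol, which equals the excess n(HCl).
So n(HCl) consumed by the sample = 0.01628 - 0.0005694 = 0.01571 mol.
n(CaCO3) = 0.01571 / 2 = 0.007856 mol.
mass = 0.007856 mol x 100.09 g/mol = 0.786 g.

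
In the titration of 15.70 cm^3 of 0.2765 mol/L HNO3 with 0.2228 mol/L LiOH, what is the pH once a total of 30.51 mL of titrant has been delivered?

n(acid) = 0.2765 x 0.01570 = 0.004341 mol; n(LiOH) added = 0.2228 x 0.03051 = 0.006798 mol.
Base is in excess by 0.006798 - 0.004341 = 0.002457 mol in a total volume of 0.04621 L.
[OH^-] = 0.002457/0.04621 = 0.05316 M, so pOH = 1.27 and pH = 14.00 - 1.27 = 12.73.

12.73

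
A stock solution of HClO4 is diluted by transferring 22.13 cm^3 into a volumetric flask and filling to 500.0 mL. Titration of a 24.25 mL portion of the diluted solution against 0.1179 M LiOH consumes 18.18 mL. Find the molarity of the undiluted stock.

n(LiOH) = 0.1179 x 0.01818 = 0.002143 mol.
n(HClO4) in the aliquot = 0.002143 mol.
[diluted HClO4] = 0.002143 / 0.02425 = 0.08839 M.
Dilution factor = 500.0/22.13 = 22.59, so [stock] = 0.08839 x 22.59 = 2.00 M.

2.00 M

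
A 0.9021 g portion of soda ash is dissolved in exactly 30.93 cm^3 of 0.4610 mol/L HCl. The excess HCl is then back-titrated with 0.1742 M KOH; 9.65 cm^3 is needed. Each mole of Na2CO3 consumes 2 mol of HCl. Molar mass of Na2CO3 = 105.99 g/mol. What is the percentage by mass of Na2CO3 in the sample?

73.9%

Total n(HCl) added = 0.4610 x 0.03093 = 0.01426 mol.
n(KOH) used = 0.1742 x 0.009650 = 0.001681 mol, which equals the excess n(HCl).
So n(HCl) consumed by the sample = 0.01426 - 0.001681 = 0.01258 mol.
n(Na2CO3) = 0.01258 / 2 = 0.006289 mol.
mass Na2CO3 = 0.006289 x 105.99 = 0.6666 g, so %Na2CO3 = 0.6666/0.9021 x 100 = 73.9%.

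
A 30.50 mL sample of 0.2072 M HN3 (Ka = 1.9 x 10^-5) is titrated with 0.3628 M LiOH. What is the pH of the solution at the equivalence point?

n(HN3) = 0.2072 x 0.03050 = 0.006320 mol; V(LiOH) at equivalence = 0.006320/0.3628 = 0.01742 L.
At equivalence all the acid is converted to N3-; total volume = 0.03050 + 0.01742 = 0.04792 L, so [N3-] = 0.006320/0.04792 = 0.1319 M.
Kb = Kw/Ka = 1.0e-14 / 1.9 x 10^-5 = 5.26e-10.
[OH^-] = sqrt(Kb x [N3-]) = sqrt(5.26e-10 x 0.1319) = 8.33e-6 M.
pOH = 5.08, so pH = 14.00 - 5.08 = 8.92.

8.92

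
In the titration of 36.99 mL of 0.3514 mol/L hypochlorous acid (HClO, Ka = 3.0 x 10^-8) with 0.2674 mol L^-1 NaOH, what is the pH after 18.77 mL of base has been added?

7.32

Initial n(HClO) = 0.3514 x 0.03699 = 0.01300 mol.
n(NaOH) added = 0.2674 x 0.01877 = 0.005019 mol, converting that many moles of HClO to ClO-.
Remaining n(HClO) = 0.007979 mol; n(ClO-) = 0.005019 mol.
By Henderson-Hasselbalch, pH = pKa + log([A^-]/[HA]) = 7.52 + log(0.005019/0.007979) = 7.52 + (-0.20) = 7.32.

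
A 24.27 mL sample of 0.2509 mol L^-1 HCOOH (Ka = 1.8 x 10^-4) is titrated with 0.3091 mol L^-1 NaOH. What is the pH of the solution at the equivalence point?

8.44

n(HCOOH) = 0.2509 x 0.02427 = 0.006089 mol; V(NaOH) at equivalence = 0.006089/0.3091 = 0.01970 L.
At equivalence all the acid is converted to HCOO-; total volume = 0.02427 + 0.01970 = 0.04397 L, so [HCOO-] = 0.006089/0.04397 = 0.1385 M.
Kb = Kw/Ka = 1.0e-14 / 1.8 x 10^-4 = 5.56e-11.
[OH^-] = sqrt(Kb x [HCOO-]) = sqrt(5.56e-11 x 0.1385) = 2.77e-6 M.
pOH = 5.56, so pH = 14.00 - 5.56 = 8.44.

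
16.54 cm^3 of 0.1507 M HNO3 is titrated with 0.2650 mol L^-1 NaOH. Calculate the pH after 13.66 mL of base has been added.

n(acid) = 0.1507 x 0.01654 = 0.002493 mol; n(NaOH) added = 0.2650 x 0.01366 = 0.003620 mol.
Base is in excess by 0.003620 - 0.002493 = 0.001127 mol in a total volume of 0.03020 L.
[OH^-] = 0.001127/0.03020 = 0.03733 M, so pOH = 1.43 and pH = 14.00 - 1.43 = 12.57.

12.57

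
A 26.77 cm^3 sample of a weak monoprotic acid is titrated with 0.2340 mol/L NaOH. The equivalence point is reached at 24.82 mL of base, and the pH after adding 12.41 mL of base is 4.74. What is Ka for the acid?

1.8 x 10^-5

12.41 mL is half of the equivalence volume, so this is the half-equivalence point where [HA] = [A^-].
At half-equivalence pH = pKa, so pKa = 4.74.
Ka = 10^(-4.74) = 1.8 x 10^-5.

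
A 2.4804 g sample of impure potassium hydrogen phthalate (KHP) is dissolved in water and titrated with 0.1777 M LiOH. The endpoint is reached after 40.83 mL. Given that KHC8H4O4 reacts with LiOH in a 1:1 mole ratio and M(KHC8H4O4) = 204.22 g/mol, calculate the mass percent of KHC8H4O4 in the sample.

n(LiOH) = 0.1777 x 0.04083 = 0.007255 mol.
n(KHC8H4O4) = 0.007255 / 1 = 0.007255 mol.
mass of KHC8H4O4 = 0.007255 x 204.22 = 1.482 g.
% purity = 1.482 / 2.4804 x 100 = 59.7%.

59.7%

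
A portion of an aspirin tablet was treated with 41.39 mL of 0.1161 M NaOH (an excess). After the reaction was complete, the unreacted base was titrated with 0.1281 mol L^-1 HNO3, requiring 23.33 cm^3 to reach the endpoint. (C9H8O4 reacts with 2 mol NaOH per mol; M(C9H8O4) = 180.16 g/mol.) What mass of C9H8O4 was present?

0.164 g

Total n(NaOH) added = 0.1161 x 0.04139 = 0.004805 mol.
n(HNO3) used = 0.1281 x 0.02333 = 0.002989 mol, which equals the excess n(NaOH).
So n(NaOH) consumed by the sample = 0.004805 - 0.002989 = 0.001817 mol.
n(C9H8O4) = 0.001817 / 2 = 0.0009084 mol.
mass = 0.0009084 mol x 180.16 g/mol = 0.164 g.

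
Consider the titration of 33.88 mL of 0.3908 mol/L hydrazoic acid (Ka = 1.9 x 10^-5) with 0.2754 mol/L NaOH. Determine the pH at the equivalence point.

8.96

n(HN3) = 0.3908 x 0.03388 = 0.01324 mol; V(NaOH) at equivalence = 0.01324/0.2754 = 0.04808 L.
At equivalence all the acid is converted to N3-; total volume = 0.03388 + 0.04808 = 0.08196 L, so [N3-] = 0.01324/0.08196 = 0.1616 M.
Kb = Kw/Ka = 1.0e-14 / 1.9 x 10^-5 = 5.26e-10.
[OH^-] = sqrt(Kb x [N3-]) = sqrt(5.26e-10 x 0.1616) = 9.22e-6 M.
pOH = 5.04, so pH = 14.00 - 5.04 = 8.96.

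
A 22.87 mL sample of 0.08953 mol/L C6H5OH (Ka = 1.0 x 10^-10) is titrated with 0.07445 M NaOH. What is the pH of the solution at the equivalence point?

n(C6H5OH) = 0.08953 x 0.02287 = 0.002048 mol; V(NaOH) at equivalence = 0.002048/0.07445 = 0.02750 L.
At equivalence all the acid is converted to C6H5O-; total volume = 0.02287 + 0.02750 = 0.05037 L, so [C6H5O-] = 0.002048/0.05037 = 0.04065 M.
Kb = Kw/Ka = 1.0e-14 / 1.0 x 10^-10 = 0.000100.
[OH^-] = sqrt(Kb x [C6H5O-]) = sqrt(0.000100 x 0.04065) = 0.00202 M.
pOH = 2.70, so pH = 14.00 - 2.70 = 11.30.

11.30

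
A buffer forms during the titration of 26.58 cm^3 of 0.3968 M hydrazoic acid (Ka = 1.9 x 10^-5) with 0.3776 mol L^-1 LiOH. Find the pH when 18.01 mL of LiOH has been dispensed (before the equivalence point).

4.98

Initial n(HN3) = 0.3968 x 0.02658 = 0.01055 mol.
n(LiOH) added = 0.3776 x 0.01801 = 0.006801 mol, converting that many moles of HN3 to N3-.
Remaining n(HN3) = 0.003746 mol; n(N3-) = 0.006801 mol.
By Henderson-Hasselbalch, pH = pKa + log([A^-]/[HA]) = 4.72 + log(0.006801/0.003746) = 4.72 + (+0.26) = 4.98.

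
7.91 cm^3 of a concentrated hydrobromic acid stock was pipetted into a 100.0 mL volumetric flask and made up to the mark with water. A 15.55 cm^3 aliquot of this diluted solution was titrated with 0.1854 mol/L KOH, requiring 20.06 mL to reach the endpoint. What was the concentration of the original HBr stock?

3.02 M

n(KOH) = 0.1854 x 0.02006 = 0.003719 mol.
n(HBr) in the aliquot = 0.003719 mol.
[diluted HBr] = 0.003719 / 0.01555 = 0.2392 M.
Dilution factor = 100.0/7.910 = 12.64, so [stock] = 0.2392 x 12.64 = 3.02 M.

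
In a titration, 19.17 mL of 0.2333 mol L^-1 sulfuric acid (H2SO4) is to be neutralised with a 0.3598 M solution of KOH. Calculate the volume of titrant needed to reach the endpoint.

24.9 mL

n(H2SO4) = 0.2333 mol/L x 0.01917 L = 0.004472 mol.
The neutralisation is 1 H2SO4 : 2 KOH, so n(KOH) = 0.004472 x 2/1 = 0.008945 mol.
V(KOH) = 0.008945 / 0.3598 = 0.02486 L = 24.9 mL.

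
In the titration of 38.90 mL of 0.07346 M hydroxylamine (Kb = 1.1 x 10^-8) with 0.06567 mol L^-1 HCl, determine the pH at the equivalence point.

n(NH2OH) = 0.07346 x 0.03890 = 0.002858 mol; V(HCl) at equivalence = 0.002858/0.06567 = 0.04351 L.
At equivalence the base is fully converted to NH3OH+; total volume = 0.08241 L, so [NH3OH+] = 0.002858/0.08241 = 0.03467 M.
Ka(NH3OH+) = Kw/Kb = 1.0e-14 / 1.1 x 10^-8 = 9.09e-7.
[H^+] = sqrt(Ka x [NH3OH+]) = sqrt(9.09e-7 x 0.03467) = 0.000178 M.
pH = -log(0.000178) = 3.75.

3.75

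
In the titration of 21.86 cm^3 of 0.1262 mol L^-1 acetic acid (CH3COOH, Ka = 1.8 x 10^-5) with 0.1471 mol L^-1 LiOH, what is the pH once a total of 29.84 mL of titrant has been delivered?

12.50

n(acid) = 0.1262 x 0.02186 = 0.002759 mol; n(LiOH) added = 0.1471 x 0.02984 = 0.004389 mol.
Base is in excess by 0.004389 - 0.002759 = 0.001631 mol in a total volume of 0.05170 L.
[OH^-] = 0.001631/0.05170 = 0.03154 M, so pOH = 1.50 and pH = 14.00 - 1.50 = 12.50.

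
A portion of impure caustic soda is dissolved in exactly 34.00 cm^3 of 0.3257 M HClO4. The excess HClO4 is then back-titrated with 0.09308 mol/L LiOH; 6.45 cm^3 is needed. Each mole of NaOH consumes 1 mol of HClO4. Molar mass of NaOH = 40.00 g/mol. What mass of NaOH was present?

0.419 g

Total n(HClO4) added = 0.3257 x 0.03400 = 0.01107 mol.
n(LiOH) used = 0.09308 x 0.006450 = 0.0006004 mol, which equals the excess n(HClO4).
So n(HClO4) consumed by the sample = 0.01107 - 0.0006004 = 0.01047 mol.
n(NaOH) = 0.01047 / 1 = 0.01047 mol.
mass = 0.01047 mol x 40.00 g/mol = 0.419 g.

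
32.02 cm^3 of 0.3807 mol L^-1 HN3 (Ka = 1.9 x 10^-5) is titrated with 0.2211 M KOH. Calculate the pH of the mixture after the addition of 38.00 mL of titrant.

Initial n(HN3) = 0.3807 x 0.03202 = 0.01219 mol.
n(KOH) added = 0.2211 x 0.03800 = 0.008402 mol, converting that many moles of HN3 to N3-.
Remaining n(HN3) = 0.003788 mol; n(N3-) = 0.008402 mol.
By Henderson-Hasselbalch, pH = pKa + log([A^-]/[HA]) = 4.72 + log(0.008402/0.003788) = 4.72 + (+0.35) = 5.07.

5.07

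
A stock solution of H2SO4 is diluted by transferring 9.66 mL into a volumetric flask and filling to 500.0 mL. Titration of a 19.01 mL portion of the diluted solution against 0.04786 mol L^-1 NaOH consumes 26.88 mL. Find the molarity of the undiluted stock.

n(NaOH) = 0.04786 x 0.02688 = 0.001286 mol.
n(H2SO4) in the aliquot = 0.001286 x 1/2 = 0.0006432 mol.
[diluted H2SO4] = 0.0006432 / 0.01901 = 0.03384 M.
Dilution factor = 500.0/9.660 = 51.76, so [stock] = 0.03384 x 51.76 = 1.75 M.

1.75 M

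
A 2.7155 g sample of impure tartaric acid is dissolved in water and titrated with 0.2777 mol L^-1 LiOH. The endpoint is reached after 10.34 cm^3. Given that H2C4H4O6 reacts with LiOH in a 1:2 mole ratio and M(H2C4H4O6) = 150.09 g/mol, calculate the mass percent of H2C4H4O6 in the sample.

7.94%

n(LiOH) = 0.2777 x 0.01034 = 0.002871 mol.
n(H2C4H4O6) = 0.002871 / 2 = 0.001436 mol.
mass of H2C4H4O6 = 0.001436 x 150.09 = 0.2155 g.
% purity = 0.2155 / 2.7155 x 100 = 7.94%.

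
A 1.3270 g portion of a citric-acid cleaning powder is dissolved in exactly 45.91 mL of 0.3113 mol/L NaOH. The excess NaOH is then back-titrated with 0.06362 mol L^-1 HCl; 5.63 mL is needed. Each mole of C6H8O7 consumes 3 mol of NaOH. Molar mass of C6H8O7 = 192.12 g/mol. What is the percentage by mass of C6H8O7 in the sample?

67.2%

Total n(NaOH) added = 0.3113 x 0.04591 = 0.01429 mol.
n(HCl) used = 0.06362 x 0.005630 = 0.0003582 mol, which equals the excess n(NaOH).
So n(NaOH) consumed by the sample = 0.01429 - 0.0003582 = 0.01393 mol.
n(C6H8O7) = 0.01393 / 3 = 0.004645 mol.
mass C6H8O7 = 0.004645 x 192.12 = 0.8923 g, so %C6H8O7 = 0.8923/1.3270 x 100 = 67.2%.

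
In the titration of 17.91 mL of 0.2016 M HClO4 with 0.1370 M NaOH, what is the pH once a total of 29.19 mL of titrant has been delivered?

11.92

n(acid) = 0.2016 x 0.01791 = 0.003611 mol; n(NaOH) added = 0.1370 x 0.02919 = 0.003999 mol.
Base is in excess by 0.003999 - 0.003611 = 0.0003884 mol in a total volume of 0.04710 L.
[OH^-] = 0.0003884/0.04710 = 0.008246 M, so pOH = 2.08 and pH = 14.00 - 2.08 = 11.92.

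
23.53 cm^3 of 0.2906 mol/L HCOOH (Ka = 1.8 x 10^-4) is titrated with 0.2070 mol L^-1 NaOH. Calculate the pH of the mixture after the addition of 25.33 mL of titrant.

Initial n(HCOOH) = 0.2906 x 0.02353 = 0.006838 mol.
n(NaOH) added = 0.2070 x 0.02533 = 0.005243 mol, converting that many moles of HCOOH to HCOO-.
Remaining n(HCOOH) = 0.001595 mol; n(HCOO-) = 0.005243 mol.
By Henderson-Hasselbalch, pH = pKa + log([A^-]/[HA]) = 3.74 + log(0.005243/0.001595) = 3.74 + (+0.52) = 4.26.

4.26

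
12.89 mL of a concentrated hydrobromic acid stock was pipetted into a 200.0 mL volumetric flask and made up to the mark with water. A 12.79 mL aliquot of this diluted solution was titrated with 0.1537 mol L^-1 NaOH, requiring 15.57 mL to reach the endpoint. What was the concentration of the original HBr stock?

2.90 M

n(NaOH) = 0.1537 x 0.01557 = 0.002393 mol.
n(HBr) in the aliquot = 0.002393 mol.
[diluted HBr] = 0.002393 / 0.01279 = 0.1871 M.
Dilution factor = 200.0/12.89 = 15.52, so [stock] = 0.1871 x 15.52 = 2.90 M.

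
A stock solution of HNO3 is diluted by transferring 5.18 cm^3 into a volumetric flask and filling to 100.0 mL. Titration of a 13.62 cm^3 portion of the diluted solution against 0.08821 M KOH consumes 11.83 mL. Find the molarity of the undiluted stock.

1.48 M

n(KOH) = 0.08821 x 0.01183 = 0.001044 mol.
n(HNO3) in the aliquot = 0.001044 mol.
[diluted HNO3] = 0.001044 / 0.01362 = 0.07662 M.
Dilution factor = 100.0/5.180 = 19.31, so [stock] = 0.07662 x 19.31 = 1.48 M.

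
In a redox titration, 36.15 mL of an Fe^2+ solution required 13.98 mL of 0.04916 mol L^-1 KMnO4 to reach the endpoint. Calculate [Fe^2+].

n(KMnO4) = 0.04916 x 0.01398 = 0.0006873 mol.
From the balanced equation, 1 mol KMnO4 reacts with 5 mol Fe^2+, so n(Fe^2+) = 0.0006873 x 5/1 = 0.003436 mol.
[Fe^2+] = 0.003436 / 0.03615 L = 0.0951 M.

0.0951 M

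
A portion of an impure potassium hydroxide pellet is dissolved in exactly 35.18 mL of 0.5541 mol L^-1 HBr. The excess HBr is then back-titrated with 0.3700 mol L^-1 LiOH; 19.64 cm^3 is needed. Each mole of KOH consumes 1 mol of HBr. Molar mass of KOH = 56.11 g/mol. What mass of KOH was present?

0.686 g

Total n(HBr) added = 0.5541 x 0.03518 = 0.01949 mol.
n(LiOH) used = 0.3700 x 0.01964 = 0.007267 mol, which equals the excess n(HBr).
So n(HBr) consumed by the sample = 0.01949 - 0.007267 = 0.01223 mol.
n(KOH) = 0.01223 / 1 = 0.01223 mol.
mass = 0.01223 mol x 56.11 g/mol = 0.686 g.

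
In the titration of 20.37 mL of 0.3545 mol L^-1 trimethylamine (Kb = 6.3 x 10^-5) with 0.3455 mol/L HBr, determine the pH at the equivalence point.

5.28

n((CH3)3N) = 0.3545 x 0.02037 = 0.007221 mol; V(HBr) at equivalence = 0.007221/0.3455 = 0.02090 L.
At equivalence the base is fully converted to (CH3)3NH+; total volume = 0.04127 L, so [(CH3)3NH+] = 0.007221/0.04127 = 0.1750 M.
Ka((CH3)3NH+) = Kw/Kb = 1.0e-14 / 6.3 x 10^-5 = 1.59e-10.
[H^+] = sqrt(Ka x [(CH3)3NH+]) = sqrt(1.59e-10 x 0.1750) = 5.27e-6 M.
pH = -log(5.27e-6) = 5.28.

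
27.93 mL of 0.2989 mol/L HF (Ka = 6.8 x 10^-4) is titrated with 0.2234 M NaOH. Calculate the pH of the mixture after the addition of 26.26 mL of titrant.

3.54

Initial n(HF) = 0.2989 x 0.02793 = 0.008348 mol.
n(NaOH) added = 0.2234 x 0.02626 = 0.005866 mol, converting that many moles of HF to F-.
Remaining n(HF) = 0.002482 mol; n(F-) = 0.005866 mol.
By Henderson-Hasselbalch, pH = pKa + log([A^-]/[HA]) = 3.17 + log(0.005866/0.002482) = 3.17 + (+0.37) = 3.54.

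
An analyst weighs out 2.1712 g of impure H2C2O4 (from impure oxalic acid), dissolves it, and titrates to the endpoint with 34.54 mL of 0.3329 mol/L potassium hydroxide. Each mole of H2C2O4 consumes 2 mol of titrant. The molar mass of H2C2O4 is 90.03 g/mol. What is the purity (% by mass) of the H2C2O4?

n(KOH) = 0.3329 x 0.03454 = 0.01150 mol.
n(H2C2O4) = 0.01150 / 2 = 0.005749 mol.
mass of H2C2O4 = 0.005749 x 90.03 = 0.5176 g.
% purity = 0.5176 / 2.1712 x 100 = 23.8%.

23.8%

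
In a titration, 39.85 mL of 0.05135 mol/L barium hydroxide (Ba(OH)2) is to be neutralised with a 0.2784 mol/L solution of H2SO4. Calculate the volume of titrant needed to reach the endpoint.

7.35 mL

n(Ba(OH)2) = 0.05135 mol/L x 0.03985 L = 0.002046 mol.
At equivalence n(H2SO4) = n(Ba(OH)2) = 0.002046 mol.
V(H2SO4) = 0.002046 / 0.2784 = 0.007350 L = 7.35 mL.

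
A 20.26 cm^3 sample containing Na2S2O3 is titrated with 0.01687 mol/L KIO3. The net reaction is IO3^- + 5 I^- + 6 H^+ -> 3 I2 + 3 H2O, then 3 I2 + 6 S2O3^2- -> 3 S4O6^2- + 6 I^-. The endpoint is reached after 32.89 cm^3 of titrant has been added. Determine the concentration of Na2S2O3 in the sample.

0.164 M

n(KIO3) = 0.01687 x 0.03289 = 0.0005549 mol.
From the balanced equation, 1 mol KIO3 reacts with 6 mol Na2S2O3, so n(Na2S2O3) = 0.0005549 x 6/1 = 0.003329 mol.
[Na2S2O3] = 0.003329 / 0.02026 L = 0.164 M.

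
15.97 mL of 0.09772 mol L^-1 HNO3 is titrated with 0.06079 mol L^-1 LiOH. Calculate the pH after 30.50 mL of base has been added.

n(acid) = 0.09772 x 0.01597 = 0.001561 mol; n(LiOH) added = 0.06079 x 0.03050 = 0.001854 mol.
Base is in excess by 0.001854 - 0.001561 = 0.0002935 mol in a total volume of 0.04647 L.
[OH^-] = 0.0002935/0.04647 = 0.006316 M, so pOH = 2.20 and pH = 14.00 - 2.20 = 11.80.

11.80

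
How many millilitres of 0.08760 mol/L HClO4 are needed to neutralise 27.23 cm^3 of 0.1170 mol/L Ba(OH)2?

72.7 mL

n(Ba(OH)2) = 0.1170 mol/L x 0.02723 L = 0.003186 mol.
The neutralisation is 1 Ba(OH)2 : 2 HClO4, so n(HClO4) = 0.003186 x 2/1 = 0.006372 mol.
V(HClO4) = 0.006372 / 0.08760 = 0.07274 L = 72.7 mL.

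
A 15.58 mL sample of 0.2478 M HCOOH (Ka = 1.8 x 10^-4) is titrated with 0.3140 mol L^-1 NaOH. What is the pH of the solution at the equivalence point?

8.44

n(HCOOH) = 0.2478 x 0.01558 = 0.003861 mol; V(NaOH) at equivalence = 0.003861/0.3140 = 0.01230 L.
At equivalence all the acid is converted to HCOO-; total volume = 0.01558 + 0.01230 = 0.02788 L, so [HCOO-] = 0.003861/0.02788 = 0.1385 M.
Kb = Kw/Ka = 1.0e-14 / 1.8 x 10^-4 = 5.56e-11.
[OH^-] = sqrt(Kb x [HCOO-]) = sqrt(5.56e-11 x 0.1385) = 2.77e-6 M.
pOH = 5.56, so pH = 14.00 - 5.56 = 8.44.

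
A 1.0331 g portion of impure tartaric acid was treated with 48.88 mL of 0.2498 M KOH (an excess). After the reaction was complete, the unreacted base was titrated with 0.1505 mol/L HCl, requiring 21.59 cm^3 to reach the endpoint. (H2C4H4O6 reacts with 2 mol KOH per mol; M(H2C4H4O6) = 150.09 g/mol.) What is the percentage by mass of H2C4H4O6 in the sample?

Total n(KOH) added = 0.2498 x 0.04888 = 0.01221 mol.
n(HCl) used = 0.1505 x 0.02159 = 0.003249 mol, which equals the excess n(KOH).
So n(KOH) consumed by the sample = 0.01221 - 0.003249 = 0.008961 mol.
n(H2C4H4O6) = 0.008961 / 2 = 0.004480 mol.
mass H2C4H4O6 = 0.004480 x 150.09 = 0.6725 g, so %H2C4H4O6 = 0.6725/1.0331 x 100 = 65.1%.

65.1%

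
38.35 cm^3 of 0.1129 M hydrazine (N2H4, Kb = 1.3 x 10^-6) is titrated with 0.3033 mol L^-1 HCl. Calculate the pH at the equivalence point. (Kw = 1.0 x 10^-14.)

4.60

n(N2H4) = 0.1129 x 0.03835 = 0.004330 mol; V(HCl) at equivalence = 0.004330/0.3033 = 0.01428 L.
At equivalence the base is fully converted to N2H5+; total volume = 0.05263 L, so [N2H5+] = 0.004330/0.05263 = 0.08227 M.
Ka(N2H5+) = Kw/Kb = 1.0e-14 / 1.3 x 10^-6 = 7.69e-9.
[H^+] = sqrt(Ka x [N2H5+]) = sqrt(7.69e-9 x 0.08227) = 2.52e-5 M.
pH = -log(2.52e-5) = 4.60.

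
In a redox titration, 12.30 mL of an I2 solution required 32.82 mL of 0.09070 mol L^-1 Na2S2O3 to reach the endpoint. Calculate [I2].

n(Na2S2O3) = 0.09070 x 0.03282 = 0.002977 mol.
From the balanced equation, 2 mol Na2S2O3 reacts with 1 mol I2, so n(I2) = 0.002977 x 1/2 = 0.001488 mol.
[I2] = 0.001488 / 0.01230 L = 0.121 M.

0.121 M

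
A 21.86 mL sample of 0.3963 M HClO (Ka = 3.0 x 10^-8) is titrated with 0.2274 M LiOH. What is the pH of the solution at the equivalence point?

n(HClO) = 0.3963 x 0.02186 = 0.008663 mol; V(LiOH) at equivalence = 0.008663/0.2274 = 0.03810 L.
At equivalence all the acid is converted to ClO-; total volume = 0.02186 + 0.03810 = 0.05996 L, so [ClO-] = 0.008663/0.05996 = 0.1445 M.
Kb = Kw/Ka = 1.0e-14 / 3.0 x 10^-8 = 3.33e-7.
[OH^-] = sqrt(Kb x [ClO-]) = sqrt(3.33e-7 x 0.1445) = 0.000219 M.
pOH = 3.66, so pH = 14.00 - 3.66 = 10.34.

10.34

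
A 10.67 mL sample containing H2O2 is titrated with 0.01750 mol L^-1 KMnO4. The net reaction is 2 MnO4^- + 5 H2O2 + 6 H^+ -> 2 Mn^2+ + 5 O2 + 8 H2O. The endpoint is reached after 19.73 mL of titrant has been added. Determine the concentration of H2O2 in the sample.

n(KMnO4) = 0.01750 x 0.01973 = 0.0003453 mol.
From the balanced equation, 2 mol KMnO4 reacts with 5 mol H2O2, so n(H2O2) = 0.0003453 x 5/2 = 0.0008632 mol.
[H2O2] = 0.0008632 / 0.01067 L = 0.0809 M.

0.0809 M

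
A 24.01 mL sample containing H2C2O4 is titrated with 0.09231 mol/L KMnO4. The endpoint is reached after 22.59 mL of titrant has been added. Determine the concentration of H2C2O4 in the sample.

0.217 M

n(KMnO4) = 0.09231 x 0.02259 = 0.002085 mol.
From the balanced equation, 2 mol KMnO4 reacts with 5 mol H2C2O4, so n(H2C2O4) = 0.002085 x 5/2 = 0.005213 mol.
[H2C2O4] = 0.005213 / 0.02401 L = 0.217 M.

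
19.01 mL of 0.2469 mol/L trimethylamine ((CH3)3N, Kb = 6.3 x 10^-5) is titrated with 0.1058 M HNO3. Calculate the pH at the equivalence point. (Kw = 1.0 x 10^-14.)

n((CH3)3N) = 0.2469 x 0.01901 = 0.004694 mol; V(HNO3) at equivalence = 0.004694/0.1058 = 0.04436 L.
At equivalence the base is fully converted to (CH3)3NH+; total volume = 0.06337 L, so [(CH3)3NH+] = 0.004694/0.06337 = 0.07406 M.
Ka((CH3)3NH+) = Kw/Kb = 1.0e-14 / 6.3 x 10^-5 = 1.59e-10.
[H^+] = sqrt(Ka x [(CH3)3NH+]) = sqrt(1.59e-10 x 0.07406) = 3.43e-6 M.
pH = -log(3.43e-6) = 5.46.

5.46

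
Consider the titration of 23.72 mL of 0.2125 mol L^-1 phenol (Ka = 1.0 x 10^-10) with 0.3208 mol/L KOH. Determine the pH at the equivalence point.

11.55

n(C6H5OH) = 0.2125 x 0.02372 = 0.005040 mol; V(KOH) at equivalence = 0.005040/0.3208 = 0.01571 L.
At equivalence all the acid is converted to C6H5O-; total volume = 0.02372 + 0.01571 = 0.03943 L, so [C6H5O-] = 0.005040/0.03943 = 0.1278 M.
Kb = Kw/Ka = 1.0e-14 / 1.0 x 10^-10 = 0.000100.
[OH^-] = sqrt(Kb x [C6H5O-]) = sqrt(0.000100 x 0.1278) = 0.00358 M.
pOH = 2.45, so pH = 14.00 - 2.45 = 11.55.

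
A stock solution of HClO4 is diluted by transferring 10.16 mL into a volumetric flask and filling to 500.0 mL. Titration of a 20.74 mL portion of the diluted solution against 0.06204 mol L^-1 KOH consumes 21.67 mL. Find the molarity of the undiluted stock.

n(KOH) = 0.06204 x 0.02167 = 0.001344 mol.
n(HClO4) in the aliquot = 0.001344 mol.
[diluted HClO4] = 0.001344 / 0.02074 = 0.06482 M.
Dilution factor = 500.0/10.16 = 49.21, so [stock] = 0.06482 x 49.21 = 3.19 M.

3.19 M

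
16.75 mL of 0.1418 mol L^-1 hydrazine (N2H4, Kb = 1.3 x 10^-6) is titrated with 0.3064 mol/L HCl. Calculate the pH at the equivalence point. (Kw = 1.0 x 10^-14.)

n(N2H4) = 0.1418 x 0.01675 = 0.002375 mol; V(HCl) at equivalence = 0.002375/0.3064 = 0.007752 L.
At equivalence the base is fully converted to N2H5+; total volume = 0.02450 L, so [N2H5+] = 0.002375/0.02450 = 0.09694 M.
Ka(N2H5+) = Kw/Kb = 1.0e-14 / 1.3 x 10^-6 = 7.69e-9.
[H^+] = sqrt(Ka x [N2H5+]) = sqrt(7.69e-9 x 0.09694) = 2.73e-5 M.
pH = -log(2.73e-5) = 4.56.

4.56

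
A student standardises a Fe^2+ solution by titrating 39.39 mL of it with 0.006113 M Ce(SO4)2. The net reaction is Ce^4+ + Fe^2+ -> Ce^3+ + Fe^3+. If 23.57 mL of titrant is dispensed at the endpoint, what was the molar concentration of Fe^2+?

0.00366 M

n(Ce(SO4)2) = 0.006113 x 0.02357 = 0.0001441 mol.
From the balanced equation, 1 mol Ce(SO4)2 reacts with 1 mol Fe^2+, so n(Fe^2+) = 0.0001441 x 1/1 = 0.0001441 mol.
[Fe^2+] = 0.0001441 / 0.03939 L = 0.00366 M.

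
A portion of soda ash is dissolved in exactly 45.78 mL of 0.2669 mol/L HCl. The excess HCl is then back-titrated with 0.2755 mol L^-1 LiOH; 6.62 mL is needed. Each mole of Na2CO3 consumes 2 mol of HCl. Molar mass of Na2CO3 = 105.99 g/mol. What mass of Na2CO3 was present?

0.551 g

Total n(HCl) added = 0.2669 x 0.04578 = 0.01222 mol.
n(LiOH) used = 0.2755 x 0.006620 = 0.001824 mol, which equals the excess n(HCl).
So n(HCl) consumed by the sample = 0.01222 - 0.001824 = 0.01039 mol.
n(Na2CO3) = 0.01039 / 2 = 0.005197 mol.
mass = 0.005197 mol x 105.99 g/mol = 0.551 g.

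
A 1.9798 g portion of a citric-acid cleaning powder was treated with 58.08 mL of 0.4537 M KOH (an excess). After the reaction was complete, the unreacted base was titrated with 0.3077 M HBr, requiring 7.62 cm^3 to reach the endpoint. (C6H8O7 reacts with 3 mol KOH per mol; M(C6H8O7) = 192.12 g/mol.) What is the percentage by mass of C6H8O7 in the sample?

77.7%

Total n(KOH) added = 0.4537 x 0.05808 = 0.02635 mol.
n(HBr) used = 0.3077 x 0.007620 = 0.002345 mol, which equals the excess n(KOH).
So n(KOH) consumed by the sample = 0.02635 - 0.002345 = 0.02401 mol.
n(C6H8O7) = 0.02401 / 3 = 0.008002 mol.
mass C6H8O7 = 0.008002 x 192.12 = 1.537 g, so %C6H8O7 = 1.537/1.9798 x 100 = 77.7%.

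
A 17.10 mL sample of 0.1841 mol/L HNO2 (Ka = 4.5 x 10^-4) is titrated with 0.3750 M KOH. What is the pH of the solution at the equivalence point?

8.22

n(HNO2) = 0.1841 x 0.01710 = 0.003148 mol; V(KOH) at equivalence = 0.003148/0.3750 = 0.008395 L.
At equivalence all the acid is converted to NO2-; total volume = 0.01710 + 0.008395 = 0.02549 L, so [NO2-] = 0.003148/0.02549 = 0.1235 M.
Kb = Kw/Ka = 1.0e-14 / 4.5 x 10^-4 = 2.22e-11.
[OH^-] = sqrt(Kb x [NO2-]) = sqrt(2.22e-11 x 0.1235) = 1.66e-6 M.
pOH = 5.78, so pH = 14.00 - 5.78 = 8.22.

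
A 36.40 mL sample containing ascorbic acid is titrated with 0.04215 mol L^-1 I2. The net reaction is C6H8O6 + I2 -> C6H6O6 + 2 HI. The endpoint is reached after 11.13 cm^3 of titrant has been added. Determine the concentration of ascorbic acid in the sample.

n(I2) = 0.04215 x 0.01113 = 0.0004691 mol.
From the balanced equation, 1 mol I2 reacts with 1 mol ascorbic acid, so n(ascorbic acid) = 0.0004691 x 1/1 = 0.0004691 mol.
[ascorbic acid] = 0.0004691 / 0.03640 L = 0.0129 M.

0.0129 M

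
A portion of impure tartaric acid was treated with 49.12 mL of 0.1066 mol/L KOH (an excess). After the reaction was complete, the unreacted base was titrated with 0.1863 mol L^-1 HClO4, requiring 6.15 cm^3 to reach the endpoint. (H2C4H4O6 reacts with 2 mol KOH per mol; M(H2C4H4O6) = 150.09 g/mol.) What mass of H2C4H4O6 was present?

0.307 g

Total n(KOH) added = 0.1066 x 0.04912 = 0.005236 mol.
n(HClO4) used = 0.1863 x 0.006150 = 0.001146 mol, which equals the excess n(KOH).
So n(KOH) consumed by the sample = 0.005236 - 0.001146 = 0.004090 mol.
n(H2C4H4O6) = 0.004090 / 2 = 0.002045 mol.
mass = 0.002045 mol x 150.09 g/mol = 0.307 g.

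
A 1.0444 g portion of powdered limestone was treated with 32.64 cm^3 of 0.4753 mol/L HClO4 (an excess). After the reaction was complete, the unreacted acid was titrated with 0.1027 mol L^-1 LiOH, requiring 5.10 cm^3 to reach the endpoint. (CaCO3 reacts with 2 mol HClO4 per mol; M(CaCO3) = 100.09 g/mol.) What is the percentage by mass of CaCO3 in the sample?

Total n(HClO4) added = 0.4753 x 0.03264 = 0.01551 mol.
n(LiOH) used = 0.1027 x 0.005100 = 0.0005238 mol, which equals the excess n(HClO4).
So n(HClO4) consumed by the sample = 0.01551 - 0.0005238 = 0.01499 mol.
n(CaCO3) = 0.01499 / 2 = 0.007495 mol.
mass CaCO3 = 0.007495 x 100.09 = 0.7502 g, so %CaCO3 = 0.7502/1.0444 x 100 = 71.8%.

71.8%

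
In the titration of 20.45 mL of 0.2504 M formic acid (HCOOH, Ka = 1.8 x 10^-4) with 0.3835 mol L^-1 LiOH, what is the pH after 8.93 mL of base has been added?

4.05

Initial n(HCOOH) = 0.2504 x 0.02045 = 0.005121 mol.
n(LiOH) added = 0.3835 x 0.008930 = 0.003425 mol, converting that many moles of HCOOH to HCOO-.
Remaining n(HCOOH) = 0.001696 mol; n(HCOO-) = 0.003425 mol.
By Henderson-Hasselbalch, pH = pKa + log([A^-]/[HA]) = 3.74 + log(0.003425/0.001696) = 3.74 + (+0.31) = 4.05.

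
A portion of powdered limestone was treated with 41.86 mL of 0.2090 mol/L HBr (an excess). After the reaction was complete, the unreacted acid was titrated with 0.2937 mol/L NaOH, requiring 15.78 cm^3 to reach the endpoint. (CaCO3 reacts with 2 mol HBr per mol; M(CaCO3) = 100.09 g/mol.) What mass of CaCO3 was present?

Total n(HBr) added = 0.2090 x 0.04186 = 0.008749 mol.
n(NaOH) used = 0.2937 x 0.01578 = 0.004635 mol, which equals the excess n(HBr).
So n(HBr) consumed by the sample = 0.008749 - 0.004635 = 0.004114 mol.
n(CaCO3) = 0.004114 / 2 = 0.002057 mol.
mass = 0.002057 mol x 100.09 g/mol = 0.206 g.

0.206 g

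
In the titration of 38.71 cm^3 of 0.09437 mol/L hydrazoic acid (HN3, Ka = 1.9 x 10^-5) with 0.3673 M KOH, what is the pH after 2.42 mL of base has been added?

4.23

Initial n(HN3) = 0.09437 x 0.03871 = 0.003653 mol.
n(KOH) added = 0.3673 x 0.002420 = 0.0008889 mol, converting that many moles of HN3 to N3-.
Remaining n(HN3) = 0.002764 mol; n(N3-) = 0.0008889 mol.
By Henderson-Hasselbalch, pH = pKa + log([A^-]/[HA]) = 4.72 + log(0.0008889/0.002764) = 4.72 + (-0.49) = 4.23.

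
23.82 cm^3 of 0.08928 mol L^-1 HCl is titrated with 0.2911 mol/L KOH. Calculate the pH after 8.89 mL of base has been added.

n(acid) = 0.08928 x 0.02382 = 0.002127 mol; n(KOH) added = 0.2911 x 0.008890 = 0.002588 mol.
Base is in excess by 0.002588 - 0.002127 = 0.0004612 mol in a total volume of 0.03271 L.
[OH^-] = 0.0004612/0.03271 = 0.01410 M, so pOH = 1.85 and pH = 14.00 - 1.85 = 12.15.

12.15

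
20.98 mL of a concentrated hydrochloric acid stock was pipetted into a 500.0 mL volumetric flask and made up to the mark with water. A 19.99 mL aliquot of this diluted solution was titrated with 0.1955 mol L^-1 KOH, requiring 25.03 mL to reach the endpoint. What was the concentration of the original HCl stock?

5.83 M

n(KOH) = 0.1955 x 0.02503 = 0.004893 mol.
n(HCl) in the aliquot = 0.004893 mol.
[diluted HCl] = 0.004893 / 0.01999 = 0.2448 M.
Dilution factor = 500.0/20.98 = 23.83, so [stock] = 0.2448 x 23.83 = 5.83 M.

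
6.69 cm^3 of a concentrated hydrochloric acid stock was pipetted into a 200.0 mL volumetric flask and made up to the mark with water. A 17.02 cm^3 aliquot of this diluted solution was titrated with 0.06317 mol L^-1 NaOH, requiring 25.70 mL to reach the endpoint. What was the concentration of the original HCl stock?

n(NaOH) = 0.06317 x 0.02570 = 0.001623 mol.
n(HCl) in the aliquot = 0.001623 mol.
[diluted HCl] = 0.001623 / 0.01702 = 0.09539 M.
Dilution factor = 200.0/6.690 = 29.90, so [stock] = 0.09539 x 29.90 = 2.85 M.

2.85 M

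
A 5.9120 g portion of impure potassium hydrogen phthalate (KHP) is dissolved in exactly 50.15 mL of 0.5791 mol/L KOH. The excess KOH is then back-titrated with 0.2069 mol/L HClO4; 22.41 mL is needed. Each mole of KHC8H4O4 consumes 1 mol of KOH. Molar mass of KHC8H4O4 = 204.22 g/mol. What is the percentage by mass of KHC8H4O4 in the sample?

84.3%

Total n(KOH) added = 0.5791 x 0.05015 = 0.02904 mol.
n(HClO4) used = 0.2069 x 0.02241 = 0.004637 mol, which equals the excess n(KOH).
So n(KOH) consumed by the sample = 0.02904 - 0.004637 = 0.02441 mol.
n(KHC8H4O4) = 0.02441 / 1 = 0.02441 mol.
mass KHC8H4O4 = 0.02441 x 204.22 = 4.984 g, so %KHC8H4O4 = 4.984/5.9120 x 100 = 84.3%.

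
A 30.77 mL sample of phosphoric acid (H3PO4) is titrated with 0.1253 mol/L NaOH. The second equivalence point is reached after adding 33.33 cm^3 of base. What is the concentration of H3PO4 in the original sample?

0.0679 M

n(NaOH) = 0.1253 x 0.03333 = 0.004176 mol.
At the second equivalence point, 2 mol OH^- react per mol H3PO4, so n(H3PO4) = 0.004176 / 2 = 0.002088 mol.
[H3PO4] = 0.002088 / 0.03077 L = 0.0679 M.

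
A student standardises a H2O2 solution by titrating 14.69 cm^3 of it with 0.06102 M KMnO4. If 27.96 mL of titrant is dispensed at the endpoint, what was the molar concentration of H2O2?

n(KMnO4) = 0.06102 x 0.02796 = 0.001706 mol.
From the balanced equation, 2 mol KMnO4 reacts with 5 mol H2O2, so n(H2O2) = 0.001706 x 5/2 = 0.004265 mol.
[H2O2] = 0.004265 / 0.01469 L = 0.290 M.

0.290 M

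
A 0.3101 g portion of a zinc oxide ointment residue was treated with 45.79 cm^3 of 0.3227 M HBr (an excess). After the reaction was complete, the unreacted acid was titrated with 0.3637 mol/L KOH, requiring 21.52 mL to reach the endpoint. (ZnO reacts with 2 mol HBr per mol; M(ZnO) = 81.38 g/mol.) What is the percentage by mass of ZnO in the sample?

91.2%

Total n(HBr) added = 0.3227 x 0.04579 = 0.01478 mol.
n(KOH) used = 0.3637 x 0.02152 = 0.007827 mol, which equals the excess n(HBr).
So n(HBr) consumed by the sample = 0.01478 - 0.007827 = 0.006950 mol.
n(ZnO) = 0.006950 / 2 = 0.003475 mol.
mass ZnO = 0.003475 x 81.38 = 0.2828 g, so %ZnO = 0.2828/0.3101 x 100 = 91.2%.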